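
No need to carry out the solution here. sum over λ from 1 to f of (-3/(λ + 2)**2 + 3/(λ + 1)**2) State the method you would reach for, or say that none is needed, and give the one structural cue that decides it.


Diagnosis: telescoping — a difference of consecutive values of one function (3/(λ + 1)**2 at one index and the next) — telescoping by construction.


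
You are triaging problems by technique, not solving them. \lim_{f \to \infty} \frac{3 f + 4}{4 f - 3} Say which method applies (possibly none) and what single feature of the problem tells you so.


Best approach: dominant-term comparison — at large f only the top-degree terms survive; compare the leading terms and the limit falls out. Differentiating the expression as a single quotient would eventually settle it as well; matching dominant growth settles it immediately.


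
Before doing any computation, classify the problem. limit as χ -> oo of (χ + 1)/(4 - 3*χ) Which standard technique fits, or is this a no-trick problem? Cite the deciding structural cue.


Best approach: dominant-term comparison — at large χ only the top-degree terms survive; compare the leading terms and the limit falls out. l'Hôpital's at-infinity variant applies to the expression viewed as a single quotient; the leading-term comparison is the direct route.


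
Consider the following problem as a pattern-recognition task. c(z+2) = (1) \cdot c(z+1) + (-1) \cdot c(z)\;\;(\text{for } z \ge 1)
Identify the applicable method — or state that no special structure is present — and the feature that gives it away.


Best approach: the characteristic-root method — fixed numeric weights on consecutive terms and no forcing term added: the root method in its home territory.


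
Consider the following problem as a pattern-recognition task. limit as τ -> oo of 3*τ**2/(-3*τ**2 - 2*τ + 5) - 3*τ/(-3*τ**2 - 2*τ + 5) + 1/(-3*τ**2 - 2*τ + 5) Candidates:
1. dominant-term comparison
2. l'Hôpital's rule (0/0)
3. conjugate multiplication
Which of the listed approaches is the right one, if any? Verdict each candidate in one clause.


Technique: dominant-term comparison — divide by the highest power of τ present: lower-order terms vanish and the dominant ratio remains.
- dominant-term comparison: applies; the problem has the shape this method handles.
- l'Hôpital's rule (0/0): no 0/0 form appears: written as one quotient, top and bottom both grow without bound, and the ratio is decided by their leading terms.
- conjugate multiplication — no difference of divergent radicals appears, so rationalizing has nothing to cancel.


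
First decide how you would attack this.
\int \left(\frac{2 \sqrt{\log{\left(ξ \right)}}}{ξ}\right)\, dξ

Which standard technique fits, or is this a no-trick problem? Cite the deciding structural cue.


Verdict: u-substitution — collected, the integrand has one factor that is, up to a constant, the derivative of an inner expression the rest depends on — substitute for that inner expression.


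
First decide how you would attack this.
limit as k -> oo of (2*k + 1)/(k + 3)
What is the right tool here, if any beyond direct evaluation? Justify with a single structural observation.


Technique: dominant-term comparison — divide through by the highest power of k; every lower-order term dies and the dominant terms decide the limit. Viewed as a single quotient this is an ∞/∞ form — an at-infinity application of l'Hôpital's rule would also resolve it; comparing leading growth reads the answer without differentiating.


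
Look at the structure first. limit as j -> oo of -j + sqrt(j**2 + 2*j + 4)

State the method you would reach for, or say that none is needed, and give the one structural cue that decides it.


Best approach: conjugate multiplication — divergence minus divergence hides a finite answer — expose it by pairing sqrt(j**2 + 2*j + 4) - j with its conjugate.


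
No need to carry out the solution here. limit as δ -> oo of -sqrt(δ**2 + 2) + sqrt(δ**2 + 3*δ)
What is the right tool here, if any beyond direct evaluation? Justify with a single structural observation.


Technique: conjugate multiplication — infinity minus infinity with a radical in play — multiply by the conjugate so the divergences of sqrt(δ**2 + 3*δ) and sqrt(δ**2 + 2) annihilate.


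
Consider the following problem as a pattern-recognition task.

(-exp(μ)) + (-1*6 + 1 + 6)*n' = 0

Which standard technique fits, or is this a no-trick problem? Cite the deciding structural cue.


Diagnosis: no special technique — solved for the derivative, n never appears on the right — this is a direct integration in μ, not a differential-equations problem at heart.


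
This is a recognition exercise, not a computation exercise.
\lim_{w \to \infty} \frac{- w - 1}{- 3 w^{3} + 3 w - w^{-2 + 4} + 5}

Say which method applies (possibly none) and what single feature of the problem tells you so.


Diagnosis: dominant-term comparison — at large w only the top-degree terms survive; compare the leading terms and the limit falls out. l'Hôpital's at-infinity variant applies to the expression viewed as a single quotient; the leading-term comparison is the direct route.


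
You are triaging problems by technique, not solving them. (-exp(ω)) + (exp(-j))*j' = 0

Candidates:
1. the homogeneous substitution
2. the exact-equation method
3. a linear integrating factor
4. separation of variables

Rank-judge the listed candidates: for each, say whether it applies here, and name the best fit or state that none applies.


Best approach: separation of variables — solved for the derivative, the right side splits multiplicatively into a function of each variable alone — divide and integrate each side.
- the homogeneous substitution — the slope does not depend on the ratio of the variables alone.
- the exact-equation method — with no real cross-dependence between the variables, the exact-equation machinery is a detour rather than the natural reading.
- a linear integrating factor — the unknown enters nonlinearly (through a power, a denominator, or a transcendental function), which the linear integrating-factor recipe cannot absorb as-is — any repair would come from a preliminary substitution, not the factor.
- separation of variables: a fit — the right tool for this form.


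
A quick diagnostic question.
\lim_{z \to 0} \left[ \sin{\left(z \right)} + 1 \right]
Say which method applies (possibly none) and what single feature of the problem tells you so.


Verdict: no special technique — nothing blocks direct substitution at 0: plug in and finish.


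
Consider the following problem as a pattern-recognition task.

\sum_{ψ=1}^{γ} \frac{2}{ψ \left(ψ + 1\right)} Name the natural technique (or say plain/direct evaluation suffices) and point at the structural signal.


Diagnosis: telescoping — the denominator's roots in \frac{2}{ψ \left(ψ + 1\right)} sit an integer apart: decomposition produces a self-cancelling chain.


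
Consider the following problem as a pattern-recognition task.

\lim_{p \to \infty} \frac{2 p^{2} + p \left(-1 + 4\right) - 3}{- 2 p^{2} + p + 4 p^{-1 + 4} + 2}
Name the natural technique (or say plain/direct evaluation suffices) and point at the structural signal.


Diagnosis: dominant-term comparison — divide through by the highest power of p; every lower-order term dies and the dominant terms decide the limit. Differentiating the expression as a single quotient would eventually settle it as well; matching dominant growth settles it immediately.


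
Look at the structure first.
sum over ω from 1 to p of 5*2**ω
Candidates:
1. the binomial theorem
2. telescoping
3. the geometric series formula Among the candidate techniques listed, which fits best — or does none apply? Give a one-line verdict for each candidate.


Diagnosis: the geometric series formula — term-over-term division gives 2 every time — index-free ratio, geometric sum formula applies.
- the binomial theorem: there is no sum-raised-to-a-power identity hiding in these terms.
- telescoping: computed from the summand as displayed, the partial sums build up without the pairwise collapse telescoping exploits.
- the geometric series formula — applies; the problem has the shape this method handles.


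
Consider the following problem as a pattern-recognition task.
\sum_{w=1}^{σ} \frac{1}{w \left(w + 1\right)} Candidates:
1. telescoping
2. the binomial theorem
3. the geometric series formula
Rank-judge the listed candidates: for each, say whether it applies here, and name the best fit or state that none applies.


Technique: telescoping — \frac{1}{w \left(w + 1\right)} is a collapsed telescope: expand it into simple fractions to see the cancellation.
- telescoping — applicable, and directly so.
- the binomial theorem: the terms do not reassemble into a binomial power.
- the geometric series formula: dividing successive terms gives an index-dependent quantity, not a constant.


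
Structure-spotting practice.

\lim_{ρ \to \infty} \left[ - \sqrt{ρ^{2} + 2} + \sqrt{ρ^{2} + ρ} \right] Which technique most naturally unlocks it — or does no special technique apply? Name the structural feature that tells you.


Diagnosis: conjugate multiplication — both pieces blow up but their difference is finite; the conjugate trick rationalizes \sqrt{ρ^{2} + ρ} - \sqrt{ρ^{2} + 2}.


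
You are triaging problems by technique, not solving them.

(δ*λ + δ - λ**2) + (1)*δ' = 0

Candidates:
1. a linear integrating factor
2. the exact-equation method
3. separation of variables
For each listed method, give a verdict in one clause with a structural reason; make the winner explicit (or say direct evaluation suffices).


Best approach: a linear integrating factor — linear in the unknown with genuine forcing: multiply through by the exponential of the integrated coefficient and the left side closes into one derivative.
- a linear integrating factor — applies; the problem has the shape this method handles.
- the exact-equation method: exactness fails on the nose — the mixed partials do not match.
- separation of variables: the two dependences do not factor apart.


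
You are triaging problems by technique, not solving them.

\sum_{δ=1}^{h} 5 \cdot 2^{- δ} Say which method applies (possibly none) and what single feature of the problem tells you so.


Best approach: the geometric series formula — consecutive terms stand in a fixed index-free ratio — the geometric sum formula closes it.


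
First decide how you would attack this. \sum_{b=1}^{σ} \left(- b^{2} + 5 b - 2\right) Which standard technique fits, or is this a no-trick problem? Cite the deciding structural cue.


Verdict: no special technique — constant-multiple powers of b with no cancellation partners and no common ratio — use the standard power-sum formulas.


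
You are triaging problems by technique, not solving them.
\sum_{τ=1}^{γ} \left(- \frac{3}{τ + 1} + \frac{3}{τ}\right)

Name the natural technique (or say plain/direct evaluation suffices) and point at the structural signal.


Technique: telescoping — consecutive terms evaluate one function at adjacent indices (\frac{3}{τ} is its current value): one term's tail is the next term's head, so the chain collapses.


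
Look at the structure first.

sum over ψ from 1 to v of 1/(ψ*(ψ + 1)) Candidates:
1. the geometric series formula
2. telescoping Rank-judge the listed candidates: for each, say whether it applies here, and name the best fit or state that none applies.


Technique: telescoping — poles of 1/(ψ*(ψ + 1)) differ by an integer, the telltale of a telescoping partial-fraction sum.
- the geometric series formula: dividing successive terms gives an index-dependent quantity, not a constant.
- telescoping: yes, a natural case for it.


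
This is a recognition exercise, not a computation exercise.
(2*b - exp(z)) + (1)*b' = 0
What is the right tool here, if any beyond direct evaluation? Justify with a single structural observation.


Diagnosis: a linear integrating factor — b appears only to the first power with coefficient 2 — the classic integrating-factor setup.


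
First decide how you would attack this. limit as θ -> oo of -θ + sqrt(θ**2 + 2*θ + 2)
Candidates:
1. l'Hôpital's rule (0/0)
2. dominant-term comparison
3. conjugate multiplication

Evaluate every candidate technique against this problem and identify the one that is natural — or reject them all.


Best approach: conjugate multiplication — the ∞ − ∞ radical form is the exact trigger for the conjugate maneuver.
- l'Hôpital's rule (0/0) — no quotient structure at all: the clash is ∞ minus ∞, which rationalizing converts into a tractable ratio.
- dominant-term comparison: no dominant power emerges to decide the limit by degree comparison.
- conjugate multiplication: yes, a natural case for it.


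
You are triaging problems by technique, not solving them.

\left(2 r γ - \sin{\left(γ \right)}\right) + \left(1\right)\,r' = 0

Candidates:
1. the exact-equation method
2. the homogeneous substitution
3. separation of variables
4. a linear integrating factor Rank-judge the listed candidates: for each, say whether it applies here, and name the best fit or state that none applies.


Method: a linear integrating factor — the unknown enters only to the first power against a nonzero forcing term — the integrating-factor template applies directly.
- the exact-equation method — no potential function has this form as its differential, as written.
- the homogeneous substitution: solved for the derivative, the right side changes under joint scaling of the two variables.
- separation of variables: no division isolates the independent variable from the unknown.
- a linear integrating factor: applies; the problem has the shape this method handles.


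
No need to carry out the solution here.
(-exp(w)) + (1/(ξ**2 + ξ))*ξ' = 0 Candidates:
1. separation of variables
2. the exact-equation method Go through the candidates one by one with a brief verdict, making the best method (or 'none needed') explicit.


Technique: separation of variables — one side of the product carries the independent variable, the other the unknown — the textbook separation shape. This doubles as a Bernoulli equation in the unknown as written; dividing and integrating works on it directly.
- separation of variables: applies; the problem has the shape this method handles.
- the exact-equation method: with no real cross-dependence between the variables, the exact-equation machinery is a detour rather than the natural reading.


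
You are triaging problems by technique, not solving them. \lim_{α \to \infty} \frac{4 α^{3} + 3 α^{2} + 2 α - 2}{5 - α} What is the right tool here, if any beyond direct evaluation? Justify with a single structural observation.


Verdict: dominant-term comparison — divide by the highest power of α present: lower-order terms vanish and the dominant ratio remains. As a single quotient, the ∞/∞ shape would yield to repeated differentiation as well — the growth comparison gets there in one look.


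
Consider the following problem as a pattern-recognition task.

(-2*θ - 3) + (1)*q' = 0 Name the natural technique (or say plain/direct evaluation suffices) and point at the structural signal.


Verdict: no special technique — with q absent the equation is not coupled at all: direct integration in θ.


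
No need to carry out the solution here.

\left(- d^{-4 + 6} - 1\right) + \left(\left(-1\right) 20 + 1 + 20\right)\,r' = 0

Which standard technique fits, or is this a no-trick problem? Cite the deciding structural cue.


Diagnosis: no special technique — solved for the derivative, no r appears — this is antidifferentiation in d wearing ODE clothing.


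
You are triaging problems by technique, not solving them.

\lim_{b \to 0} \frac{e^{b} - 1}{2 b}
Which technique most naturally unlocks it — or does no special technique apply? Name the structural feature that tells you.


Best approach: l'Hôpital's rule (0/0) — numerator and denominator both vanish at 0 — a genuine 0/0 form, which is exactly when l'Hôpital applies. A first-order expansion at the point is an equally standard path; the rule packages it.


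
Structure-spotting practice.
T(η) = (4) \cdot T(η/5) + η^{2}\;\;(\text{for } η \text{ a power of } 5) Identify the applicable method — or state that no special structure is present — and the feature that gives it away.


Best approach: the master substitution — the argument contracts 5-fold per step: reindex η exponentially and solve the linear recurrence in the new index.


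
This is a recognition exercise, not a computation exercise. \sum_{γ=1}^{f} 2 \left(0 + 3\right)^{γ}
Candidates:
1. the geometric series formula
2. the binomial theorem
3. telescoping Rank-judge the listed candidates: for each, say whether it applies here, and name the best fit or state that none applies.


Method: the geometric series formula — each summand is the previous one scaled by 3; that constant multiplier is itself the geometric structure.
- the geometric series formula — applies; the problem has the shape this method handles.
- the binomial theorem — there is no pair of bases whose matched powers would reassemble into a single binomial power.
- telescoping: the summand is not presented as a shifted difference — a telescoping rewrite may exist, but the displayed structure does not offer one.


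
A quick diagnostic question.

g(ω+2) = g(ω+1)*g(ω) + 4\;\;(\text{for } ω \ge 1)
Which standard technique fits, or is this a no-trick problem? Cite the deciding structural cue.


Method: no special technique — the unknown enters the rule nonlinearly, not as a weighted sum — no linear method is even well-posed.


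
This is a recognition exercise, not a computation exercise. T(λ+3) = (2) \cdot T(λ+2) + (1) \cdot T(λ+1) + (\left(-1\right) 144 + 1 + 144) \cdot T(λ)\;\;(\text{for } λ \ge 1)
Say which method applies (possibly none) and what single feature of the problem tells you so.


Diagnosis: the characteristic-root method — constant coefficients and linearity mean the ansatz r^λ reduces it to solving the characteristic polynomial.


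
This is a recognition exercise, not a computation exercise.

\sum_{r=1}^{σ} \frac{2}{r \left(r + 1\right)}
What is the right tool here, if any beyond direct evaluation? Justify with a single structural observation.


Method: telescoping — \frac{2}{r \left(r + 1\right)} decomposes into shift-paired simple fractions; the series telescopes to finitely many boundary pieces.


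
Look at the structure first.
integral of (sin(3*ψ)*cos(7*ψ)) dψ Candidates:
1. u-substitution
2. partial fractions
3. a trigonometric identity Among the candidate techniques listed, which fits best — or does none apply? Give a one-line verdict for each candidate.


Diagnosis: a trigonometric identity — split sin(3*ψ)*cos(7*ψ) with the angle-addition identities: the resulting sum integrates term by term.
- u-substitution: no subexpression of the integrand serves as a whole-integral substitution inner — individual terms may offer their own, but none carries its derivative as a factor of the full integrand; a working change of variable would have to be constructed from outside the expression.
- partial fractions: there is no rational-function structure to decompose.
- a trigonometric identity: applicable, and directly so.


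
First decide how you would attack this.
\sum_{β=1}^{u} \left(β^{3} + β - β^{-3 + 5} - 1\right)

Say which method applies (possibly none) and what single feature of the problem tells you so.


Technique: no special technique — nothing telescopes and nothing is geometric; polynomial terms in β sum term by term.


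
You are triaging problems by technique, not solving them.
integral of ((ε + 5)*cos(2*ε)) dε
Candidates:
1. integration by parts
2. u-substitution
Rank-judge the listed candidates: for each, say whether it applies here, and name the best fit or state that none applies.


Diagnosis: integration by parts — a polynomial ε + 5 against the kernel cos(2*ε) is the signature bounded-ladder case for integration by parts.
- integration by parts: yes — fits the structure here.
- u-substitution: no subexpression of the integrand pairs with its own derivative as a factor — individual terms may offer their own substitutions, but any change of variable covering the whole integral would have to be constructed from outside the expression.


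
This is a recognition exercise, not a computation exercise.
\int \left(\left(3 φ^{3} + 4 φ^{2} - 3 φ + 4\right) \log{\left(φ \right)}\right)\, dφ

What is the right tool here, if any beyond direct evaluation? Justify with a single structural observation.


Verdict: integration by parts — \log{\left(φ \right)} is the classic u in parts — its derivative is a plain reciprocal while 3 φ^{3} + 4 φ^{2} - 3 φ + 4 absorbs the dv role.


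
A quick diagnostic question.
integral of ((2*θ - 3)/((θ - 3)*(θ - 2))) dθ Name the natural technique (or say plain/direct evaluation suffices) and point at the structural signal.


Diagnosis: partial fractions — a proper rational integrand whose denominator splits into simpler factors — decompose into partial fractions first.


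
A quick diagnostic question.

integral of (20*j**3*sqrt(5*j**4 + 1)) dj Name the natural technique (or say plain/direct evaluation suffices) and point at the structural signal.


Verdict: u-substitution — everything non-trivial happens through the inner expression 5*j**4 + 1, and its derivative accounts for the remaining factor up to a constant, so set u = 5*j**4 + 1.


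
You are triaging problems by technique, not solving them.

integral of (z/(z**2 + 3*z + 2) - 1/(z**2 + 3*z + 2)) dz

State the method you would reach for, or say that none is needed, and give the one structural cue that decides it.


Best approach: partial fractions — z**2 + 3*z + 2 splits into linear pieces, so the quotient is a sum of simple fractions — decompose before integrating.


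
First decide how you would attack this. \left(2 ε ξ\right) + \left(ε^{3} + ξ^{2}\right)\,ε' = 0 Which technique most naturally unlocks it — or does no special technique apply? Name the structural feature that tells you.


Verdict: the exact-equation method — 2 ε ξ and ε^{3} + ξ^{2} pass the exactness check on the nose, so no integrating factor in ξ or ε is needed at all.


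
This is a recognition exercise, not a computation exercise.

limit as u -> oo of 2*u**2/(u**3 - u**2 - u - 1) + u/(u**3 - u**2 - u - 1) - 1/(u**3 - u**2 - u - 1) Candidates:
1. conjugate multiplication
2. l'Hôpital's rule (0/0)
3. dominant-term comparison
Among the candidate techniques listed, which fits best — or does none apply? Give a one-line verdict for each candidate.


Method: dominant-term comparison — as u grows, only the highest-degree terms matter — compare leading terms and read the limit off.
- conjugate multiplication — rationalization has no target — no divergent radical difference appears.
- l'Hôpital's rule (0/0) — as a single quotient the expression runs to ∞/∞ at the limit point — an at-infinity form of the rule would apply, though the leading-growth comparison is the direct reading.
- dominant-term comparison — applies; the problem has the shape this method handles.


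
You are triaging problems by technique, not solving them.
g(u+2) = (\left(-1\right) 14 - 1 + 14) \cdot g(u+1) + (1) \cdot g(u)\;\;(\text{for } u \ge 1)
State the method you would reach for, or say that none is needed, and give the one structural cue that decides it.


Best approach: the characteristic-root method — the recurrence treats every index alike (constant coefficients, no forcing) — precisely the regime where r^u trials close it.


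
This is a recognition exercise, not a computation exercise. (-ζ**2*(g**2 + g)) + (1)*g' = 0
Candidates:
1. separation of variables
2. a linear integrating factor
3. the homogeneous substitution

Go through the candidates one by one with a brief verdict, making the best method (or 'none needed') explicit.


Diagnosis: separation of variables — a product of single-variable factors, ζ**2 and g**2 + g — the textbook separable form. Rearranged, this also fits the Bernoulli template directly; separation reads the product structure as given.
- separation of variables — yes, a natural case for it.
- a linear integrating factor — a nonlinear term in the unknown puts this outside the integrating-factor template.
- the homogeneous substitution — the slope changes under joint rescaling, failing the degree-zero test.


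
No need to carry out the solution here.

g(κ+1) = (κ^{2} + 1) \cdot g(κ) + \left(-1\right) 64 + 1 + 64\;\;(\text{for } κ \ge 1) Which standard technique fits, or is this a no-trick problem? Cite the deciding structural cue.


Diagnosis: a summation factor — one-term recursion with variable weight κ^{2} + 1 is solved by product normalization, not by root-finding.


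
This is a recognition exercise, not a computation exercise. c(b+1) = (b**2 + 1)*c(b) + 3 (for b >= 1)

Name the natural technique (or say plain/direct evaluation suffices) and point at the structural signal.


Method: a summation factor — it is first-order linear but the coefficient b**2 + 1 depends on the index, so multiply through by a summation factor to telescope it.


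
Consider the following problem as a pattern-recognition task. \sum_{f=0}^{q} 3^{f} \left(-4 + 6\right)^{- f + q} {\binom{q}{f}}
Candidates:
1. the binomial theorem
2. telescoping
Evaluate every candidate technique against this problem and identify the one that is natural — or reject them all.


Best approach: the binomial theorem — the binomial coefficients weight matched powers of 3 and (-4 + 6), which is exactly the expansion of a binomial power.
- the binomial theorem — applicable, and directly so.
- telescoping: the summand is not presented as a shifted difference — a telescoping rewrite may exist, but the displayed structure does not offer one.


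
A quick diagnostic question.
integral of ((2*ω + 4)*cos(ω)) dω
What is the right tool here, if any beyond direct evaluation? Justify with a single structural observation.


Best approach: integration by parts — differentiate 2*ω + 4, integrate cos(ω): each pass lowers the polynomial degree, so parts terminates.


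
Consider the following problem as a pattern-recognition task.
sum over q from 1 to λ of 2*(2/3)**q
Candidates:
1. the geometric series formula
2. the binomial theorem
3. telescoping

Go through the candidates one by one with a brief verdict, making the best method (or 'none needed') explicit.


Verdict: the geometric series formula — each term is 2/3 times the previous one, so the geometric-series formula applies directly.
- the geometric series formula — a fit — the right tool for this form.
- the binomial theorem — there is no sum-raised-to-a-power identity hiding in these terms.
- telescoping — computed from the summand as displayed, the partial sums build up without the pairwise collapse telescoping exploits.


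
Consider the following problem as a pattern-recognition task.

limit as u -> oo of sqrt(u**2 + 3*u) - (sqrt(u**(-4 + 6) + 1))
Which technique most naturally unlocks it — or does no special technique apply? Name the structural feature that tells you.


Best approach: conjugate multiplication — sqrt(u**2 + 3*u) and sqrt(u**(-4 + 6) + 1) both blow up, but their difference is tame once the conjugate rationalizes it.


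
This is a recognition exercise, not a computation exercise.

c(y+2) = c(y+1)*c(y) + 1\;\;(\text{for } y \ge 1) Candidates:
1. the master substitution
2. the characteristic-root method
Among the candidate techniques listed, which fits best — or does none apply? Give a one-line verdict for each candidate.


Verdict: no special technique — once the recursion is nonlinear, characteristic roots, master substitutions, and summation factors are all off the table.
- the master substitution: the recursive argument is a shift of the index, not a fixed fraction of it.
- the characteristic-root method — the recursion is nonlinear in the sequence values, so no linear-modes ansatz applies.


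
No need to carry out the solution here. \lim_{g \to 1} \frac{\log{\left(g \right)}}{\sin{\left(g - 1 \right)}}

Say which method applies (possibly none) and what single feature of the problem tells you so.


Best approach: l'Hôpital's rule (0/0) — plug in 1: top and bottom both hit zero, so differentiate each and retry. Known elementary limits would finish this too — the rule just bypasses the case analysis.


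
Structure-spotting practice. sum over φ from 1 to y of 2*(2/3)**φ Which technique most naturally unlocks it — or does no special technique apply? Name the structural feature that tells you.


Method: the geometric series formula — each term is 2/3 times the previous one, so the geometric-series formula applies directly.


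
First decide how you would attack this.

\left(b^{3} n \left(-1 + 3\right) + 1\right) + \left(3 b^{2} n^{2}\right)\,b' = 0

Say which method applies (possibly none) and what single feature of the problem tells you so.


Method: the exact-equation method — equality of cross partials is the green light — assemble the potential function term by term.


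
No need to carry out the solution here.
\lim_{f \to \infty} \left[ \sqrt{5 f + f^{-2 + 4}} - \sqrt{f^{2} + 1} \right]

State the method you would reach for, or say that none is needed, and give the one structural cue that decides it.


Best approach: conjugate multiplication — the difference \sqrt{5 f + f^{-2 + 4}} - \sqrt{f^{2} + 1} is an ∞ − ∞ stalemate; its conjugate partner breaks the tie.


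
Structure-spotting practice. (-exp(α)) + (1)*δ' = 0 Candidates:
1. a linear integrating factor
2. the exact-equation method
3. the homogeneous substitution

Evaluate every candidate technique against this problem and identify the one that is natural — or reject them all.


Method: no special technique — with δ absent the equation is not coupled at all: direct integration in α.
- a linear integrating factor: the linear template holds only trivially here (the unknown is absent, so the coefficient is zero) — the method is not the natural label.
- the exact-equation method — no dependence on the unknown anywhere: exactness is a label without content here.
- the homogeneous substitution — the slope is not a function of the ratio of the variables alone.


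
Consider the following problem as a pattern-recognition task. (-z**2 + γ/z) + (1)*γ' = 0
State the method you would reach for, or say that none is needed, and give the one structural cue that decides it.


Technique: a linear integrating factor — linear in the unknown with genuine forcing: multiply through by the exponential of the integrated coefficient and the left side closes into one derivative.


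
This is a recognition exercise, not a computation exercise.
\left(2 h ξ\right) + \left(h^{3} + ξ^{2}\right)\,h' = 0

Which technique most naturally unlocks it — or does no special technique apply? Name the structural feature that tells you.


Best approach: the exact-equation method — equality of cross partials is the green light — assemble the potential function term by term.


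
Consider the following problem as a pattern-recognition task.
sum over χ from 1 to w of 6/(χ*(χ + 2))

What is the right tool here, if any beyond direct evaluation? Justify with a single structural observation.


Diagnosis: telescoping — split 6/(χ*(χ + 2)) by partial fractions and the pieces are one function at shifted arguments — interior terms cancel.


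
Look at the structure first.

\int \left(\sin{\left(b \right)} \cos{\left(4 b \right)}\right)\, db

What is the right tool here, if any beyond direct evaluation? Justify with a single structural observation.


Best approach: a trigonometric identity — distinct frequencies under one product (\sin{\left(b \right)} \cos{\left(4 b \right)}): the product-to-sum identity is the systematic route to an integrable form.


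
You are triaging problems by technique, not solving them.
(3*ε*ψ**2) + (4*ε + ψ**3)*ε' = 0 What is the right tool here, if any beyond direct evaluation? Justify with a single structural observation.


Technique: the exact-equation method — the mixed-partials test passes for 3*ε*ψ**2 and 4*ε + ψ**3, so a potential function exists as presented.


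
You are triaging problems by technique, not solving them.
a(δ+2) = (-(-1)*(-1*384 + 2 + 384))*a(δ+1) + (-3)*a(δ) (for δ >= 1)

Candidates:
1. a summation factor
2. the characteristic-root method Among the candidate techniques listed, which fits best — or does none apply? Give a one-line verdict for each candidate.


Diagnosis: the characteristic-root method — because shifting δ leaves the equation's coefficients unchanged, exponential trials reduce it to algebra.
- a summation factor: a summation factor telescopes one-step recursions; this one carries higher-order memory.
- the characteristic-root method: yes, a natural case for it.


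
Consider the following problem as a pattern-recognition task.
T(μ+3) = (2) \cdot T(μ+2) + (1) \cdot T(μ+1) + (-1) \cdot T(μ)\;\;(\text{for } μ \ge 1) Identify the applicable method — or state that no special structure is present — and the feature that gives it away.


Diagnosis: the characteristic-root method — shift-invariance with fixed coefficients calls for exponential trials; the characteristic polynomial finds every r^μ.


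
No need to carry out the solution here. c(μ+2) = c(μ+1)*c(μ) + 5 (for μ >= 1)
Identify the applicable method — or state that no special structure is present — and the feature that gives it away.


Verdict: no special technique — each new value is a nonlinear function of earlier ones — scaling arguments and superposition both fail.


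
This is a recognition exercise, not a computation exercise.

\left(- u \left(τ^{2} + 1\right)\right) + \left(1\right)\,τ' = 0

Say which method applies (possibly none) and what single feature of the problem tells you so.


Technique: separation of variables — separating collects all τ-dependence with the derivative and leaves all u-dependence opposite: variables separate.


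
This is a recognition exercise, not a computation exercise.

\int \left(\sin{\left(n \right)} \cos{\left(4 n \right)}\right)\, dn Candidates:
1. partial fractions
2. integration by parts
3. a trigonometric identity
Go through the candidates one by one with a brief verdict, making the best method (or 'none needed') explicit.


Best approach: a trigonometric identity — split \sin{\left(n \right)} \cos{\left(4 n \right)} with the angle-addition identities: the resulting sum integrates term by term.
- partial fractions — the expression is not a ratio of polynomials that decomposes further.
- integration by parts — not the natural route: no polynomial-kernel product appears — a recursive parts reduction of the trigonometric product exists, but the identity rewrite is direct.
- a trigonometric identity: applicable, and directly so.


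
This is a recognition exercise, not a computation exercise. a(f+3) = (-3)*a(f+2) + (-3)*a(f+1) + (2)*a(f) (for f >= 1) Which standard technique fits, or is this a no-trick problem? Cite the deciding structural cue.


Diagnosis: the characteristic-root method — because shifting f leaves the equation's coefficients unchanged, exponential trials reduce it to algebra.


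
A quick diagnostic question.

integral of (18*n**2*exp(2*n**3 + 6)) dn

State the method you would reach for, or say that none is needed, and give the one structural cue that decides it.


Diagnosis: u-substitution — everything non-trivial happens through the inner expression 2*n**3 + 6, and its derivative accounts for the remaining factor up to a constant, so set u = 2*n**3 + 6.


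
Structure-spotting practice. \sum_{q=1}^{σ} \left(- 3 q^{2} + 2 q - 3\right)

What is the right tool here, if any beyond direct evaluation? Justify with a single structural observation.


Diagnosis: no special technique — every summand is a constant multiple of a power of q — apply the standard power-sum identities one degree at a time.


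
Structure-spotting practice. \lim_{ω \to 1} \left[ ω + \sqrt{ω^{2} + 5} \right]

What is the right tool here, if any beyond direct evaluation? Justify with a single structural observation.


Diagnosis: no special technique — the function is continuous at 1; evaluation is itself the limit, no machinery required.


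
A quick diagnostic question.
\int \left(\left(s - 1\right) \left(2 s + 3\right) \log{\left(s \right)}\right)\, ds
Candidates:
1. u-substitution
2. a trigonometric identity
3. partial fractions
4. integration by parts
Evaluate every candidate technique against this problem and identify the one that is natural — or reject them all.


Best approach: integration by parts — with u = \log{\left(s \right)} the logarithm disappears after one differentiation, leaving a power-rule integral.
- u-substitution: no subexpression of the integrand serves as a whole-integral substitution inner — individual terms may offer their own, but none carries its derivative as a factor of the full integrand; a working change of variable would have to be constructed from outside the expression.
- a trigonometric identity — with no trigonometric functions present, identity rewriting has no target.
- partial fractions — there is no rational-function structure to decompose.
- integration by parts — a fit — the right tool for this form.


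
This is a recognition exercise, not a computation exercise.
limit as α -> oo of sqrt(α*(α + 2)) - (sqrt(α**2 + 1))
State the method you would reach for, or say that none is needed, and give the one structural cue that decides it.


Technique: conjugate multiplication — the ∞ − ∞ radical form is the exact trigger for the conjugate maneuver.


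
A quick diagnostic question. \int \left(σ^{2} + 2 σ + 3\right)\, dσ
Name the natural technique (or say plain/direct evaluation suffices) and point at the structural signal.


Technique: no special technique — every term is a constant multiple of a power of σ; term-wise power-rule integration needs no preliminary transformation.


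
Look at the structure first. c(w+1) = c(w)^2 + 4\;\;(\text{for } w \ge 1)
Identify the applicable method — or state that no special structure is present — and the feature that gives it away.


Verdict: no special technique — the unknown enters the rule nonlinearly, not as a weighted sum — no linear method is even well-posed.


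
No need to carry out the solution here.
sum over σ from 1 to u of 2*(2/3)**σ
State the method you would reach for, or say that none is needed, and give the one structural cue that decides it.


Diagnosis: the geometric series formula — each summand is the previous one scaled by 2/3; that constant multiplier is itself the geometric structure.


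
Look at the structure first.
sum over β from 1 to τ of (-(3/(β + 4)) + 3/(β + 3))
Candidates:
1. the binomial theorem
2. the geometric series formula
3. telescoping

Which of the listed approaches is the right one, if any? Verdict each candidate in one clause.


Verdict: telescoping — each term adds 3/(β + 3) and subtracts the same expression advanced one index; that subtracted piece cancels against the next term's added copy — only the boundary terms survive.
- the binomial theorem — the summand does not match any term pattern of an expanded binomial power.
- the geometric series formula — the term-to-term ratio drifts with the index — the one thing the geometric formula cannot absorb.
- telescoping: a fit — the right tool for this form.
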